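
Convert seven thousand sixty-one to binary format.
Convert seven thousand sixty-one (English words) → 7×1000 + 61 = 7061 (decimal)
Convert 7061 (decimal) → 7061 = 4096 + 2048 + 512 + 256 + 128 + 16 + 4 + 1 → 0b1101110010101 (binary)
0b1101110010101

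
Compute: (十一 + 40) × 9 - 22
Convert 十一 (Chinese numeral) → 1×10 + 1 = 11 (decimal)
Expression in decimal: (11 + 40) × 9 - 22
Parentheses first: 11 + 40 = 51
Multiply: 51 × 9 = 459
Subtract: 459 - 22 = 437
437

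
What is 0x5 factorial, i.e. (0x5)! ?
Convert 0x5 (hexadecimal) → 5 (decimal)
Compute 5! = 120
120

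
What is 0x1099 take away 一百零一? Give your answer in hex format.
Convert 0x1099 (hexadecimal) → 1×4096 + 9×16 + 9 = 4249 (decimal)
Convert 一百零一 (Chinese numeral) → 1×100 + 1 = 101 (decimal)
Compute 4249 - 101 = 4148
Convert 4148 (decimal) → 4148 = 1×4096 + 3×16 + 4 → 0x1034 (hexadecimal)
0x1034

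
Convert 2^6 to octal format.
Convert 2^6 (power) → 64 (decimal)
Convert 64 (decimal) → 64 = 1×64 → 0o100 (octal)
0o100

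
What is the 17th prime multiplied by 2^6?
Convert the 17th prime (prime index) → 59 (decimal)
Convert 2^6 (power) → 64 (decimal)
Compute 59 × 64 = 3776
3776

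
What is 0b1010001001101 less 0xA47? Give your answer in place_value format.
Convert 0b1010001001101 (binary) → 4096 + 1024 + 64 + 8 + 4 + 1 = 5197 (decimal)
Convert 0xA47 (hexadecimal) → 10×256 + 4×16 + 7 = 2631 (decimal)
Compute 5197 - 2631 = 2566
Convert 2566 (decimal) → 2566 = 2×1000 + 5×100 + 6×10 + 6 → 2 thousands, 5 hundreds, 6 tens, 6 ones (place-value notation)
2 thousands, 5 hundreds, 6 tens, 6 ones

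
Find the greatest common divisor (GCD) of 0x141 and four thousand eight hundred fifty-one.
Convert 0x141 (hexadecimal) → 1×256 + 4×16 + 1 = 321 (decimal)
Convert four thousand eight hundred fifty-one (English words) → 4×1000 + 8×100 + 51 = 4851 (decimal)
Compute gcd(321, 4851) = 3
3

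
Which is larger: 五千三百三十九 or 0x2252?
Convert 五千三百三十九 (Chinese numeral) → 5×1000 + 3×100 + 3×10 + 9 = 5339 (decimal)
Convert 0x2252 (hexadecimal) → 2×4096 + 2×256 + 5×16 + 2 = 8786 (decimal)
Compare 5339 vs 8786: larger = 8786
8786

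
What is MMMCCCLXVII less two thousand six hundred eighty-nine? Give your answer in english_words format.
Convert MMMCCCLXVII (Roman numeral) → 1000 + 1000 + 1000 + 100 + 100 + 100 + 50 + 10 + 5 + 1 + 1 = 3367 (decimal)
Convert two thousand six hundred eighty-nine (English words) → 2×1000 + 6×100 + 89 = 2689 (decimal)
Compute 3367 - 2689 = 678
Convert 678 (decimal) → 678 = 6×100 + 78 → six hundred seventy-eight (English words)
six hundred seventy-eight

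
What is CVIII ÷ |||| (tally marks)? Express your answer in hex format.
Convert CVIII (Roman numeral) → 100 + 5 + 1 + 1 + 1 = 108 (decimal)
Convert |||| (tally marks) → 4 (decimal)
Compute 108 ÷ 4 = 27
Convert 27 (decimal) → 27 = 1×16 + 11 → 0x1B (hexadecimal)
0x1B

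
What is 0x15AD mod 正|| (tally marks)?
Convert 0x15AD (hexadecimal) → 1×4096 + 5×256 + 10×16 + 13 = 5549 (decimal)
Convert 正|| (tally marks) → 5 + 2 = 7 (decimal)
Compute 5549 mod 7 = 5
5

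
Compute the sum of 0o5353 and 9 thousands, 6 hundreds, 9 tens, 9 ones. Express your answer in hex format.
Convert 0o5353 (octal) → 5×512 + 3×64 + 5×8 + 3 = 2795 (decimal)
Convert 9 thousands, 6 hundreds, 9 tens, 9 ones (place-value notation) → 9×1000 + 6×100 + 9×10 + 9 = 9699 (decimal)
Compute 2795 + 9699 = 12494
Convert 12494 (decimal) → 12494 = 3×4096 + 12×16 + 14 → 0x30CE (hexadecimal)
0x30CE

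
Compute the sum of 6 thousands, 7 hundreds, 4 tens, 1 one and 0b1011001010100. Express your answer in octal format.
Convert 6 thousands, 7 hundreds, 4 tens, 1 one (place-value notation) → 6×1000 + 7×100 + 4×10 + 1 = 6741 (decimal)
Convert 0b1011001010100 (binary) → 4096 + 1024 + 512 + 64 + 16 + 4 = 5716 (decimal)
Compute 6741 + 5716 = 12457
Convert 12457 (decimal) → 12457 = 3×4096 + 2×64 + 5×8 + 1 → 0o30251 (octal)
0o30251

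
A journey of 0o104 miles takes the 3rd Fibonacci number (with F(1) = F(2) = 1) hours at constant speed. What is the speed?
Convert 0o104 (octal) → 1×64 + 4 = 68 (decimal)
Convert the 3rd Fibonacci number (with F(1) = F(2) = 1) (Fibonacci index) → 1, 1, 2 → 2 (decimal)
Compute 68 ÷ 2 = 34
34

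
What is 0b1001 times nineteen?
Convert 0b1001 (binary) → 8 + 1 = 9 (decimal)
Convert nineteen (English words) → 19 (decimal)
Compute 9 × 19 = 171
171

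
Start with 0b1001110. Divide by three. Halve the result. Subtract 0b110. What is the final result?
Convert 0b1001110 (binary) → 64 + 8 + 4 + 2 = 78 (decimal)
Start: 78
Convert three (English words) → 3 (decimal)
78 ÷ 3 = 26
26 ÷ 2 = 13
Convert 0b110 (binary) → 4 + 2 = 6 (decimal)
13 - 6 = 7
7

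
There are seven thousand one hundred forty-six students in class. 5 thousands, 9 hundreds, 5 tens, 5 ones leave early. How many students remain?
Convert seven thousand one hundred forty-six (English words) → 7×1000 + 1×100 + 46 = 7146 (decimal)
Convert 5 thousands, 9 hundreds, 5 tens, 5 ones (place-value notation) → 5×1000 + 9×100 + 5×10 + 5 = 5955 (decimal)
Compute 7146 - 5955 = 1191
1191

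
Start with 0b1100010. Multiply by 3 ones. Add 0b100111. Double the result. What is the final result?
Convert 0b1100010 (binary) → 64 + 32 + 2 = 98 (decimal)
Start: 98
Convert 3 ones (place-value notation) → 3 (decimal)
98 × 3 = 294
Convert 0b100111 (binary) → 32 + 4 + 2 + 1 = 39 (decimal)
294 + 39 = 333
333 × 2 = 666
666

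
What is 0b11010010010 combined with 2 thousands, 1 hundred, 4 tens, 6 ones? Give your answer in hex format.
Convert 0b11010010010 (binary) → 1024 + 512 + 128 + 16 + 2 = 1682 (decimal)
Convert 2 thousands, 1 hundred, 4 tens, 6 ones (place-value notation) → 2×1000 + 1×100 + 4×10 + 6 = 2146 (decimal)
Compute 1682 + 2146 = 3828
Convert 3828 (decimal) → 3828 = 14×256 + 15×16 + 4 → 0xEF4 (hexadecimal)
0xEF4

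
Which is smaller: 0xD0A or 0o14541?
Convert 0xD0A (hexadecimal) → 13×256 + 10 = 3338 (decimal)
Convert 0o14541 (octal) → 1×4096 + 4×512 + 5×64 + 4×8 + 1 = 6497 (decimal)
Compare 3338 vs 6497: smaller = 3338
3338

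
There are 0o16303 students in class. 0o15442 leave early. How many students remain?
Convert 0o16303 (octal) → 1×4096 + 6×512 + 3×64 + 3 = 7363 (decimal)
Convert 0o15442 (octal) → 1×4096 + 5×512 + 4×64 + 4×8 + 2 = 6946 (decimal)
Compute 7363 - 6946 = 417
417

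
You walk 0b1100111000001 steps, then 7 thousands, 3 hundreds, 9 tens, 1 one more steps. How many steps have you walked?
Convert 0b1100111000001 (binary) → 4096 + 2048 + 256 + 128 + 64 + 1 = 6593 (decimal)
Convert 7 thousands, 3 hundreds, 9 tens, 1 one (place-value notation) → 7×1000 + 3×100 + 9×10 + 1 = 7391 (decimal)
Compute 6593 + 7391 = 13984
13984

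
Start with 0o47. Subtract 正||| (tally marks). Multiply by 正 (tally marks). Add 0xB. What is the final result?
Convert 0o47 (octal) → 4×8 + 7 = 39 (decimal)
Start: 39
Convert 正||| (tally marks) → 5 + 3 = 8 (decimal)
39 - 8 = 31
Convert 正 (tally marks) → 5 (decimal)
31 × 5 = 155
Convert 0xB (hexadecimal) → 11 (decimal)
155 + 11 = 166
166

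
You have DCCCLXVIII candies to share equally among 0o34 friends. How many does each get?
Convert DCCCLXVIII (Roman numeral) → 500 + 100 + 100 + 100 + 50 + 10 + 5 + 1 + 1 + 1 = 868 (decimal)
Convert 0o34 (octal) → 3×8 + 4 = 28 (decimal)
Compute 868 ÷ 28 = 31
31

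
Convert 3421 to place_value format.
Convert 3421 (decimal) → 3421 = 3×1000 + 4×100 + 2×10 + 1 → 3 thousands, 4 hundreds, 2 tens, 1 one (place-value notation)
3 thousands, 4 hundreds, 2 tens, 1 one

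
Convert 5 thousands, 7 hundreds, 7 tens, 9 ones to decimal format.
Convert 5 thousands, 7 hundreds, 7 tens, 9 ones (place-value notation) → 5×1000 + 7×100 + 7×10 + 9 = 5779 (decimal)
5779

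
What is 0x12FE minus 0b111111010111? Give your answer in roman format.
Convert 0x12FE (hexadecimal) → 1×4096 + 2×256 + 15×16 + 14 = 4862 (decimal)
Convert 0b111111010111 (binary) → 2048 + 1024 + 512 + 256 + 128 + 64 + 16 + 4 + 2 + 1 = 4055 (decimal)
Compute 4862 - 4055 = 807
Convert 807 (decimal) → 807 = 500 + 100 + 100 + 100 + 5 + 1 + 1 → DCCCVII (Roman numeral)
DCCCVII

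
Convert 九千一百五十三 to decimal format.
Convert 九千一百五十三 (Chinese numeral) → 9×1000 + 1×100 + 5×10 + 3 = 9153 (decimal)
9153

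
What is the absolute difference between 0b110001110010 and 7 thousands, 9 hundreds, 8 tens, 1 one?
Convert 0b110001110010 (binary) → 2048 + 1024 + 64 + 32 + 16 + 2 = 3186 (decimal)
Convert 7 thousands, 9 hundreds, 8 tens, 1 one (place-value notation) → 7×1000 + 9×100 + 8×10 + 1 = 7981 (decimal)
Compute |3186 - 7981| = 4795
4795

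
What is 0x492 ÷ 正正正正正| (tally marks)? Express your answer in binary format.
Convert 0x492 (hexadecimal) → 4×256 + 9×16 + 2 = 1170 (decimal)
Convert 正正正正正| (tally marks) → 5 + 5 + 5 + 5 + 5 + 1 = 26 (decimal)
Compute 1170 ÷ 26 = 45
Convert 45 (decimal) → 45 = 32 + 8 + 4 + 1 → 0b101101 (binary)
0b101101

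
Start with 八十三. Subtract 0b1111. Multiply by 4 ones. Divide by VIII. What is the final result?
Convert 八十三 (Chinese numeral) → 8×10 + 3 = 83 (decimal)
Start: 83
Convert 0b1111 (binary) → 8 + 4 + 2 + 1 = 15 (decimal)
83 - 15 = 68
Convert 4 ones (place-value notation) → 4 (decimal)
68 × 4 = 272
Convert VIII (Roman numeral) → 5 + 1 + 1 + 1 = 8 (decimal)
272 ÷ 8 = 34
34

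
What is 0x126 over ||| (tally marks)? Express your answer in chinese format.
Convert 0x126 (hexadecimal) → 1×256 + 2×16 + 6 = 294 (decimal)
Convert ||| (tally marks) → 3 (decimal)
Compute 294 ÷ 3 = 98
Convert 98 (decimal) → 98 = 9×10 + 8 → 九十八 (Chinese numeral)
九十八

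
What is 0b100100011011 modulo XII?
Convert 0b100100011011 (binary) → 2048 + 256 + 16 + 8 + 2 + 1 = 2331 (decimal)
Convert XII (Roman numeral) → 10 + 1 + 1 = 12 (decimal)
Compute 2331 mod 12 = 3
3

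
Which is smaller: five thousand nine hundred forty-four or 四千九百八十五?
Convert five thousand nine hundred forty-four (English words) → 5×1000 + 9×100 + 44 = 5944 (decimal)
Convert 四千九百八十五 (Chinese numeral) → 4×1000 + 9×100 + 8×10 + 5 = 4985 (decimal)
Compare 5944 vs 4985: smaller = 4985
4985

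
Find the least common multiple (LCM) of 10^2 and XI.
Convert 10^2 (power) → 100 (decimal)
Convert XI (Roman numeral) → 10 + 1 = 11 (decimal)
Compute lcm(100, 11) = 1100
1100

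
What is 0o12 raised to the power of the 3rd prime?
Convert 0o12 (octal) → 1×8 + 2 = 10 (decimal)
Convert the 3rd prime (prime index) → 5 (decimal)
Compute 10 ^ 5 = 100000
100000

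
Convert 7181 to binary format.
Convert 7181 (decimal) → 7181 = 4096 + 2048 + 1024 + 8 + 4 + 1 → 0b1110000001101 (binary)
0b1110000001101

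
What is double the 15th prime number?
The 15th prime number = 47
Compute 47 × 2 = 94
94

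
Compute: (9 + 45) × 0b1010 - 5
Convert 0b1010 (binary) → 8 + 2 = 10 (decimal)
Expression in decimal: (9 + 45) × 10 - 5
Parentheses first: 9 + 45 = 54
Multiply: 54 × 10 = 540
Subtract: 540 - 5 = 535
535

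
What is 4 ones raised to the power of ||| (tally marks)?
Convert 4 ones (place-value notation) → 4 (decimal)
Convert ||| (tally marks) → 3 (decimal)
Compute 4 ^ 3 = 64
64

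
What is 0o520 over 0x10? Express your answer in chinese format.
Convert 0o520 (octal) → 5×64 + 2×8 = 336 (decimal)
Convert 0x10 (hexadecimal) → 1×16 = 16 (decimal)
Compute 336 ÷ 16 = 21
Convert 21 (decimal) → 21 = 2×10 + 1 → 二十一 (Chinese numeral)
二十一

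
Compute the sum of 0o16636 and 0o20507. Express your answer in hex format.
Convert 0o16636 (octal) → 1×4096 + 6×512 + 6×64 + 3×8 + 6 = 7582 (decimal)
Convert 0o20507 (octal) → 2×4096 + 5×64 + 7 = 8519 (decimal)
Compute 7582 + 8519 = 16101
Convert 16101 (decimal) → 16101 = 3×4096 + 14×256 + 14×16 + 5 → 0x3EE5 (hexadecimal)
0x3EE5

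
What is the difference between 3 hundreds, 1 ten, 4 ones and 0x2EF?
Convert 3 hundreds, 1 ten, 4 ones (place-value notation) → 3×100 + 1×10 + 4 = 314 (decimal)
Convert 0x2EF (hexadecimal) → 2×256 + 14×16 + 15 = 751 (decimal)
Difference: |314 - 751| = 437
437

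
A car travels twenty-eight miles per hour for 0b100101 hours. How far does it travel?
Convert twenty-eight (English words) → 28 (decimal)
Convert 0b100101 (binary) → 32 + 4 + 1 = 37 (decimal)
Compute 28 × 37 = 1036
1036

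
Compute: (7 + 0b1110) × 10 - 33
Convert 0b1110 (binary) → 8 + 4 + 2 = 14 (decimal)
Expression in decimal: (7 + 14) × 10 - 33
Parentheses first: 7 + 14 = 21
Multiply: 21 × 10 = 210
Subtract: 210 - 33 = 177
177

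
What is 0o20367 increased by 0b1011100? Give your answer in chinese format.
Convert 0o20367 (octal) → 2×4096 + 3×64 + 6×8 + 7 = 8439 (decimal)
Convert 0b1011100 (binary) → 64 + 16 + 8 + 4 = 92 (decimal)
Compute 8439 + 92 = 8531
Convert 8531 (decimal) → 8531 = 8×1000 + 5×100 + 3×10 + 1 → 八千五百三十一 (Chinese numeral)
八千五百三十一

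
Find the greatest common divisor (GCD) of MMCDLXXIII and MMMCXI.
Convert MMCDLXXIII (Roman numeral) → 1000 + 1000 + 400 + 50 + 10 + 10 + 1 + 1 + 1 = 2473 (decimal)
Convert MMMCXI (Roman numeral) → 1000 + 1000 + 1000 + 100 + 10 + 1 = 3111 (decimal)
Compute gcd(2473, 3111) = 1
1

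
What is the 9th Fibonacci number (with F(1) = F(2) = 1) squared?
The 9th Fibonacci number (with F(1) = F(2) = 1): 1, 1, 2, 3, 5, 8, 13, 21, 34 → 34
Compute 34² = 34 × 34 = 1156
1156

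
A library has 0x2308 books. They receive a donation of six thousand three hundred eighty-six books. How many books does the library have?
Convert 0x2308 (hexadecimal) → 2×4096 + 3×256 + 8 = 8968 (decimal)
Convert six thousand three hundred eighty-six (English words) → 6×1000 + 3×100 + 86 = 6386 (decimal)
Compute 8968 + 6386 = 15354
15354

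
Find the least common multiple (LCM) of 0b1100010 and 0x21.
Convert 0b1100010 (binary) → 64 + 32 + 2 = 98 (decimal)
Convert 0x21 (hexadecimal) → 2×16 + 1 = 33 (decimal)
Compute lcm(98, 33) = 3234
3234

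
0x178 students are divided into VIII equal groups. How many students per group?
Convert 0x178 (hexadecimal) → 1×256 + 7×16 + 8 = 376 (decimal)
Convert VIII (Roman numeral) → 5 + 1 + 1 + 1 = 8 (decimal)
Compute 376 ÷ 8 = 47
47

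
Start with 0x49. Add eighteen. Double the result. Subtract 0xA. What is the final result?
Convert 0x49 (hexadecimal) → 4×16 + 9 = 73 (decimal)
Start: 73
Convert eighteen (English words) → 18 (decimal)
73 + 18 = 91
91 × 2 = 182
Convert 0xA (hexadecimal) → 10 (decimal)
182 - 10 = 172
172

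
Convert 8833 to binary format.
Convert 8833 (decimal) → 8833 = 8192 + 512 + 128 + 1 → 0b10001010000001 (binary)
0b10001010000001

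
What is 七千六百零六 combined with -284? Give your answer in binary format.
Convert 七千六百零六 (Chinese numeral) → 7×1000 + 6×100 + 6 = 7606 (decimal)
Compute 7606 + -284 = 7322
Convert 7322 (decimal) → 7322 = 4096 + 2048 + 1024 + 128 + 16 + 8 + 2 → 0b1110010011010 (binary)
0b1110010011010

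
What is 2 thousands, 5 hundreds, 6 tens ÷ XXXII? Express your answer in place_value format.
Convert 2 thousands, 5 hundreds, 6 tens (place-value notation) → 2×1000 + 5×100 + 6×10 = 2560 (decimal)
Convert XXXII (Roman numeral) → 10 + 10 + 10 + 1 + 1 = 32 (decimal)
Compute 2560 ÷ 32 = 80
Convert 80 (decimal) → 80 = 8×10 → 8 tens (place-value notation)
8 tens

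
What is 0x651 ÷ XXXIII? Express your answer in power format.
Convert 0x651 (hexadecimal) → 6×256 + 5×16 + 1 = 1617 (decimal)
Convert XXXIII (Roman numeral) → 10 + 10 + 10 + 1 + 1 + 1 = 33 (decimal)
Compute 1617 ÷ 33 = 49
Convert 49 (decimal) → 7^2 (power)
7^2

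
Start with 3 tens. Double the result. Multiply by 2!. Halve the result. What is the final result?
Convert 3 tens (place-value notation) → 3×10 = 30 (decimal)
Start: 30
30 × 2 = 60
Convert 2! (factorial) → 2 (decimal)
60 × 2 = 120
120 ÷ 2 = 60
60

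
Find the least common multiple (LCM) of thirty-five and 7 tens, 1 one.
Convert thirty-five (English words) → 35 (decimal)
Convert 7 tens, 1 one (place-value notation) → 7×10 + 1 = 71 (decimal)
Compute lcm(35, 71) = 2485
2485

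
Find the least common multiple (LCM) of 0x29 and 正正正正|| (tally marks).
Convert 0x29 (hexadecimal) → 2×16 + 9 = 41 (decimal)
Convert 正正正正|| (tally marks) → 5 + 5 + 5 + 5 + 2 = 22 (decimal)
Compute lcm(41, 22) = 902
902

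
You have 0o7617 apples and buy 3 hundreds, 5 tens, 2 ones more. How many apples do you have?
Convert 0o7617 (octal) → 7×512 + 6×64 + 1×8 + 7 = 3983 (decimal)
Convert 3 hundreds, 5 tens, 2 ones (place-value notation) → 3×100 + 5×10 + 2 = 352 (decimal)
Compute 3983 + 352 = 4335
4335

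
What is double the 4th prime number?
The 4th prime number = 7
Compute 7 × 2 = 14
14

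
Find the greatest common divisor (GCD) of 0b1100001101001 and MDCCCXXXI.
Convert 0b1100001101001 (binary) → 4096 + 2048 + 64 + 32 + 8 + 1 = 6249 (decimal)
Convert MDCCCXXXI (Roman numeral) → 1000 + 500 + 100 + 100 + 100 + 10 + 10 + 10 + 1 = 1831 (decimal)
Compute gcd(6249, 1831) = 1
1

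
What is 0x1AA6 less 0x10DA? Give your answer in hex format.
Convert 0x1AA6 (hexadecimal) → 1×4096 + 10×256 + 10×16 + 6 = 6822 (decimal)
Convert 0x10DA (hexadecimal) → 1×4096 + 13×16 + 10 = 4314 (decimal)
Compute 6822 - 4314 = 2508
Convert 2508 (decimal) → 2508 = 9×256 + 12×16 + 12 → 0x9CC (hexadecimal)
0x9CC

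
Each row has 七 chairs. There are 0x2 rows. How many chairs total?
Convert 七 (Chinese numeral) → 7 (decimal)
Convert 0x2 (hexadecimal) → 2 (decimal)
Compute 7 × 2 = 14
14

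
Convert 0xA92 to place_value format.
Convert 0xA92 (hexadecimal) → 10×256 + 9×16 + 2 = 2706 (decimal)
Convert 2706 (decimal) → 2706 = 2×1000 + 7×100 + 6 → 2 thousands, 7 hundreds, 6 ones (place-value notation)
2 thousands, 7 hundreds, 6 ones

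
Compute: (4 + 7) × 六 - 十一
Convert 六 (Chinese numeral) → 6 (decimal)
Convert 十一 (Chinese numeral) → 1×10 + 1 = 11 (decimal)
Expression in decimal: (4 + 7) × 6 - 11
Parentheses first: 4 + 7 = 11
Multiply: 11 × 6 = 66
Subtract: 66 - 11 = 55
55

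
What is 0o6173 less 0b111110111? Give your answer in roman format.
Convert 0o6173 (octal) → 6×512 + 1×64 + 7×8 + 3 = 3195 (decimal)
Convert 0b111110111 (binary) → 256 + 128 + 64 + 32 + 16 + 4 + 2 + 1 = 503 (decimal)
Compute 3195 - 503 = 2692
Convert 2692 (decimal) → 2692 = 1000 + 1000 + 500 + 100 + 90 + 1 + 1 → MMDCXCII (Roman numeral)
MMDCXCII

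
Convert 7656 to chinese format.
Convert 7656 (decimal) → 7656 = 7×1000 + 6×100 + 5×10 + 6 → 七千六百五十六 (Chinese numeral)
七千六百五十六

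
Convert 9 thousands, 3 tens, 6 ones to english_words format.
Convert 9 thousands, 3 tens, 6 ones (place-value notation) → 9×1000 + 3×10 + 6 = 9036 (decimal)
Convert 9036 (decimal) → 9036 = 9×1000 + 36 → nine thousand thirty-six (English words)
nine thousand thirty-six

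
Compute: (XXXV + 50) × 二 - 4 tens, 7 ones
Convert XXXV (Roman numeral) → 10 + 10 + 10 + 5 = 35 (decimal)
Convert 二 (Chinese numeral) → 2 (decimal)
Convert 4 tens, 7 ones (place-value notation) → 4×10 + 7 = 47 (decimal)
Expression in decimal: (35 + 50) × 2 - 47
Parentheses first: 35 + 50 = 85
Multiply: 85 × 2 = 170
Subtract: 170 - 47 = 123
123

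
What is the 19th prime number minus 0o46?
The 19th prime number = 67
Convert 0o46 (octal) → 4×8 + 6 = 38 (decimal)
Compute 67 - 38 = 29
29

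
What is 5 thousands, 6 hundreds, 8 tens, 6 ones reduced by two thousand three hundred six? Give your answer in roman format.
Convert 5 thousands, 6 hundreds, 8 tens, 6 ones (place-value notation) → 5×1000 + 6×100 + 8×10 + 6 = 5686 (decimal)
Convert two thousand three hundred six (English words) → 2×1000 + 3×100 + 6 = 2306 (decimal)
Compute 5686 - 2306 = 3380
Convert 3380 (decimal) → 3380 = 1000 + 1000 + 1000 + 100 + 100 + 100 + 50 + 10 + 10 + 10 → MMMCCCLXXX (Roman numeral)
MMMCCCLXXX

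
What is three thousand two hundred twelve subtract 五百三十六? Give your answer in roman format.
Convert three thousand two hundred twelve (English words) → 3×1000 + 2×100 + 12 = 3212 (decimal)
Convert 五百三十六 (Chinese numeral) → 5×100 + 3×10 + 6 = 536 (decimal)
Compute 3212 - 536 = 2676
Convert 2676 (decimal) → 2676 = 1000 + 1000 + 500 + 100 + 50 + 10 + 10 + 5 + 1 → MMDCLXXVI (Roman numeral)
MMDCLXXVI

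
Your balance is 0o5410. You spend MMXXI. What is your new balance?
Convert 0o5410 (octal) → 5×512 + 4×64 + 1×8 = 2824 (decimal)
Convert MMXXI (Roman numeral) → 1000 + 1000 + 10 + 10 + 1 = 2021 (decimal)
Compute 2824 - 2021 = 803
803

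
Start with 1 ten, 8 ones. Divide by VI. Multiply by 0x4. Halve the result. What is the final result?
Convert 1 ten, 8 ones (place-value notation) → 1×10 + 8 = 18 (decimal)
Start: 18
Convert VI (Roman numeral) → 5 + 1 = 6 (decimal)
18 ÷ 6 = 3
Convert 0x4 (hexadecimal) → 4 (decimal)
3 × 4 = 12
12 ÷ 2 = 6
6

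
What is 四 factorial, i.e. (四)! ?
Convert 四 (Chinese numeral) → 4 (decimal)
Compute 4! = 24
24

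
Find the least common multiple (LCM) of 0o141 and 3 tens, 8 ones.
Convert 0o141 (octal) → 1×64 + 4×8 + 1 = 97 (decimal)
Convert 3 tens, 8 ones (place-value notation) → 3×10 + 8 = 38 (decimal)
Compute lcm(97, 38) = 3686
3686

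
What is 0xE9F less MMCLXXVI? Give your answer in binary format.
Convert 0xE9F (hexadecimal) → 14×256 + 9×16 + 15 = 3743 (decimal)
Convert MMCLXXVI (Roman numeral) → 1000 + 1000 + 100 + 50 + 10 + 10 + 5 + 1 = 2176 (decimal)
Compute 3743 - 2176 = 1567
Convert 1567 (decimal) → 1567 = 1024 + 512 + 16 + 8 + 4 + 2 + 1 → 0b11000011111 (binary)
0b11000011111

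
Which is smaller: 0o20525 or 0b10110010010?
Convert 0o20525 (octal) → 2×4096 + 5×64 + 2×8 + 5 = 8533 (decimal)
Convert 0b10110010010 (binary) → 1024 + 256 + 128 + 16 + 2 = 1426 (decimal)
Compare 8533 vs 1426: smaller = 1426
1426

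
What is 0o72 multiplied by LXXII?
Convert 0o72 (octal) → 7×8 + 2 = 58 (decimal)
Convert LXXII (Roman numeral) → 50 + 10 + 10 + 1 + 1 = 72 (decimal)
Compute 58 × 72 = 4176
4176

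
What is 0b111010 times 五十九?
Convert 0b111010 (binary) → 32 + 16 + 8 + 2 = 58 (decimal)
Convert 五十九 (Chinese numeral) → 5×10 + 9 = 59 (decimal)
Compute 58 × 59 = 3422
3422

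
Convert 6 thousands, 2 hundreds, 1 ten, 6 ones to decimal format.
Convert 6 thousands, 2 hundreds, 1 ten, 6 ones (place-value notation) → 6×1000 + 2×100 + 1×10 + 6 = 6216 (decimal)
6216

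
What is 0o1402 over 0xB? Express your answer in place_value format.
Convert 0o1402 (octal) → 1×512 + 4×64 + 2 = 770 (decimal)
Convert 0xB (hexadecimal) → 11 (decimal)
Compute 770 ÷ 11 = 70
Convert 70 (decimal) → 70 = 7×10 → 7 tens (place-value notation)
7 tens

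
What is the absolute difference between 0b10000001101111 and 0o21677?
Convert 0b10000001101111 (binary) → 8192 + 64 + 32 + 8 + 4 + 2 + 1 = 8303 (decimal)
Convert 0o21677 (octal) → 2×4096 + 1×512 + 6×64 + 7×8 + 7 = 9151 (decimal)
Compute |8303 - 9151| = 848
848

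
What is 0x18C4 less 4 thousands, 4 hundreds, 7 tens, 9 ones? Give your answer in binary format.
Convert 0x18C4 (hexadecimal) → 1×4096 + 8×256 + 12×16 + 4 = 6340 (decimal)
Convert 4 thousands, 4 hundreds, 7 tens, 9 ones (place-value notation) → 4×1000 + 4×100 + 7×10 + 9 = 4479 (decimal)
Compute 6340 - 4479 = 1861
Convert 1861 (decimal) → 1861 = 1024 + 512 + 256 + 64 + 4 + 1 → 0b11101000101 (binary)
0b11101000101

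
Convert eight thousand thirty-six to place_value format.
Convert eight thousand thirty-six (English words) → 8×1000 + 36 = 8036 (decimal)
Convert 8036 (decimal) → 8036 = 8×1000 + 3×10 + 6 → 8 thousands, 3 tens, 6 ones (place-value notation)
8 thousands, 3 tens, 6 ones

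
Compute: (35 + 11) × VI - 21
Convert VI (Roman numeral) → 5 + 1 = 6 (decimal)
Expression in decimal: (35 + 11) × 6 - 21
Parentheses first: 35 + 11 = 46
Multiply: 46 × 6 = 276
Subtract: 276 - 21 = 255
255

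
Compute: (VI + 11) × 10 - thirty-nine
Convert VI (Roman numeral) → 5 + 1 = 6 (decimal)
Convert thirty-nine (English words) → 39 (decimal)
Expression in decimal: (6 + 11) × 10 - 39
Parentheses first: 6 + 11 = 17
Multiply: 17 × 10 = 170
Subtract: 170 - 39 = 131
131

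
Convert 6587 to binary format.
Convert 6587 (decimal) → 6587 = 4096 + 2048 + 256 + 128 + 32 + 16 + 8 + 2 + 1 → 0b1100110111011 (binary)
0b1100110111011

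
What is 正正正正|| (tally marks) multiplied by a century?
Convert 正正正正|| (tally marks) → 5 + 5 + 5 + 5 + 2 = 22 (decimal)
Convert a century (colloquial) → 100 (decimal)
Compute 22 × 100 = 2200
2200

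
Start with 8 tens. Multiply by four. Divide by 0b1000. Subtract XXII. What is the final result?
Convert 8 tens (place-value notation) → 8×10 = 80 (decimal)
Start: 80
Convert four (English words) → 4 (decimal)
80 × 4 = 320
Convert 0b1000 (binary) → 8 (decimal)
320 ÷ 8 = 40
Convert XXII (Roman numeral) → 10 + 10 + 1 + 1 = 22 (decimal)
40 - 22 = 18
18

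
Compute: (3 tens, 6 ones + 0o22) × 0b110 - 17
Convert 3 tens, 6 ones (place-value notation) → 3×10 + 6 = 36 (decimal)
Convert 0o22 (octal) → 2×8 + 2 = 18 (decimal)
Convert 0b110 (binary) → 4 + 2 = 6 (decimal)
Expression in decimal: (36 + 18) × 6 - 17
Parentheses first: 36 + 18 = 54
Multiply: 54 × 6 = 324
Subtract: 324 - 17 = 307
307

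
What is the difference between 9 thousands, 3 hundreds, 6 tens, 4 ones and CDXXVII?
Convert 9 thousands, 3 hundreds, 6 tens, 4 ones (place-value notation) → 9×1000 + 3×100 + 6×10 + 4 = 9364 (decimal)
Convert CDXXVII (Roman numeral) → 400 + 10 + 10 + 5 + 1 + 1 = 427 (decimal)
Difference: |9364 - 427| = 8937
8937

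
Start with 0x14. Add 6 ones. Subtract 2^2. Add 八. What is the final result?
Convert 0x14 (hexadecimal) → 1×16 + 4 = 20 (decimal)
Start: 20
Convert 6 ones (place-value notation) → 6 (decimal)
20 + 6 = 26
Convert 2^2 (power) → 4 (decimal)
26 - 4 = 22
Convert 八 (Chinese numeral) → 8 (decimal)
22 + 8 = 30
30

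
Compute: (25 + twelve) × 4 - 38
Convert twelve (English words) → 12 (decimal)
Expression in decimal: (25 + 12) × 4 - 38
Parentheses first: 25 + 12 = 37
Multiply: 37 × 4 = 148
Subtract: 148 - 38 = 110
110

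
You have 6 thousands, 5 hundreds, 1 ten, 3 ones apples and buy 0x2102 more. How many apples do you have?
Convert 6 thousands, 5 hundreds, 1 ten, 3 ones (place-value notation) → 6×1000 + 5×100 + 1×10 + 3 = 6513 (decimal)
Convert 0x2102 (hexadecimal) → 2×4096 + 1×256 + 2 = 8450 (decimal)
Compute 6513 + 8450 = 14963
14963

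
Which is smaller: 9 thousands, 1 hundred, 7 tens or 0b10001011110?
Convert 9 thousands, 1 hundred, 7 tens (place-value notation) → 9×1000 + 1×100 + 7×10 = 9170 (decimal)
Convert 0b10001011110 (binary) → 1024 + 64 + 16 + 8 + 4 + 2 = 1118 (decimal)
Compare 9170 vs 1118: smaller = 1118
1118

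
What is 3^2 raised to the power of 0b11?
Convert 3^2 (power) → 9 (decimal)
Convert 0b11 (binary) → 2 + 1 = 3 (decimal)
Compute 9 ^ 3 = 729
729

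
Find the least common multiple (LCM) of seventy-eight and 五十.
Convert seventy-eight (English words) → 78 (decimal)
Convert 五十 (Chinese numeral) → 5×10 = 50 (decimal)
Compute lcm(78, 50) = 1950
1950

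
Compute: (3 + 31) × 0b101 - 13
Convert 0b101 (binary) → 4 + 1 = 5 (decimal)
Expression in decimal: (3 + 31) × 5 - 13
Parentheses first: 3 + 31 = 34
Multiply: 34 × 5 = 170
Subtract: 170 - 13 = 157
157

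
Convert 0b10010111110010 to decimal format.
Convert 0b10010111110010 (binary) → 8192 + 1024 + 256 + 128 + 64 + 32 + 16 + 2 = 9714 (decimal)
9714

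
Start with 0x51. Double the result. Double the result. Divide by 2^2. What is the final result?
Convert 0x51 (hexadecimal) → 5×16 + 1 = 81 (decimal)
Start: 81
81 × 2 = 162
162 × 2 = 324
Convert 2^2 (power) → 4 (decimal)
324 ÷ 4 = 81
81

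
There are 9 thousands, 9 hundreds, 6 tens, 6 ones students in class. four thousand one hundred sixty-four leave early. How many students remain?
Convert 9 thousands, 9 hundreds, 6 tens, 6 ones (place-value notation) → 9×1000 + 9×100 + 6×10 + 6 = 9966 (decimal)
Convert four thousand one hundred sixty-four (English words) → 4×1000 + 1×100 + 64 = 4164 (decimal)
Compute 9966 - 4164 = 5802
5802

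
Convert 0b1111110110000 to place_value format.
Convert 0b1111110110000 (binary) → 4096 + 2048 + 1024 + 512 + 256 + 128 + 32 + 16 = 8112 (decimal)
Convert 8112 (decimal) → 8112 = 8×1000 + 1×100 + 1×10 + 2 → 8 thousands, 1 hundred, 1 ten, 2 ones (place-value notation)
8 thousands, 1 hundred, 1 ten, 2 ones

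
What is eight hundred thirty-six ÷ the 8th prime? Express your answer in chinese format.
Convert eight hundred thirty-six (English words) → 8×100 + 36 = 836 (decimal)
Convert the 8th prime (prime index) → 19 (decimal)
Compute 836 ÷ 19 = 44
Convert 44 (decimal) → 44 = 4×10 + 4 → 四十四 (Chinese numeral)
四十四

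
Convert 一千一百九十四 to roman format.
Convert 一千一百九十四 (Chinese numeral) → 1×1000 + 1×100 + 9×10 + 4 = 1194 (decimal)
Convert 1194 (decimal) → 1194 = 1000 + 100 + 90 + 4 → MCXCIV (Roman numeral)
MCXCIV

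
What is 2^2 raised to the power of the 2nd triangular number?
Convert 2^2 (power) → 4 (decimal)
Convert the 2nd triangular number (triangular index) → 2×3/2 = 3 (decimal)
Compute 4 ^ 3 = 64
64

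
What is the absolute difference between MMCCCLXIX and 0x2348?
Convert MMCCCLXIX (Roman numeral) → 1000 + 1000 + 100 + 100 + 100 + 50 + 10 + 9 = 2369 (decimal)
Convert 0x2348 (hexadecimal) → 2×4096 + 3×256 + 4×16 + 8 = 9032 (decimal)
Compute |2369 - 9032| = 6663
6663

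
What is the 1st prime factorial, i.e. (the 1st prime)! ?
Convert the 1st prime (prime index) → 2 (decimal)
Compute 2! = 2
2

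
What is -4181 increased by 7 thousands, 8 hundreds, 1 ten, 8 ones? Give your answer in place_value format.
Convert 7 thousands, 8 hundreds, 1 ten, 8 ones (place-value notation) → 7×1000 + 8×100 + 1×10 + 8 = 7818 (decimal)
Compute -4181 + 7818 = 3637
Convert 3637 (decimal) → 3637 = 3×1000 + 6×100 + 3×10 + 7 → 3 thousands, 6 hundreds, 3 tens, 7 ones (place-value notation)
3 thousands, 6 hundreds, 3 tens, 7 ones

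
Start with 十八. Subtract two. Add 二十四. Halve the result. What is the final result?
Convert 十八 (Chinese numeral) → 1×10 + 8 = 18 (decimal)
Start: 18
Convert two (English words) → 2 (decimal)
18 - 2 = 16
Convert 二十四 (Chinese numeral) → 2×10 + 4 = 24 (decimal)
16 + 24 = 40
40 ÷ 2 = 20
20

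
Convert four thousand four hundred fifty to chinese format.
Convert four thousand four hundred fifty (English words) → 4×1000 + 4×100 + 50 = 4450 (decimal)
Convert 4450 (decimal) → 4450 = 4×1000 + 4×100 + 5×10 → 四千四百五十 (Chinese numeral)
四千四百五十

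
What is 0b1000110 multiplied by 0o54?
Convert 0b1000110 (binary) → 64 + 4 + 2 = 70 (decimal)
Convert 0o54 (octal) → 5×8 + 4 = 44 (decimal)
Compute 70 × 44 = 3080
3080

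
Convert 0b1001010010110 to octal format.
Convert 0b1001010010110 (binary) → 4096 + 512 + 128 + 16 + 4 + 2 = 4758 (decimal)
Convert 4758 (decimal) → 4758 = 1×4096 + 1×512 + 2×64 + 2×8 + 6 → 0o11226 (octal)
0o11226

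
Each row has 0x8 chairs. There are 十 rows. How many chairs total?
Convert 0x8 (hexadecimal) → 8 (decimal)
Convert 十 (Chinese numeral) → 1×10 = 10 (decimal)
Compute 8 × 10 = 80
80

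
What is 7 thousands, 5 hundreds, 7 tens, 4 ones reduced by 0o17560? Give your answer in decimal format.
Convert 7 thousands, 5 hundreds, 7 tens, 4 ones (place-value notation) → 7×1000 + 5×100 + 7×10 + 4 = 7574 (decimal)
Convert 0o17560 (octal) → 1×4096 + 7×512 + 5×64 + 6×8 = 8048 (decimal)
Compute 7574 - 8048 = -474
-474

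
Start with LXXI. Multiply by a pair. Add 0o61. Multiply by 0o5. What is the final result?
Convert LXXI (Roman numeral) → 50 + 10 + 10 + 1 = 71 (decimal)
Start: 71
Convert a pair (colloquial) → 2 (decimal)
71 × 2 = 142
Convert 0o61 (octal) → 6×8 + 1 = 49 (decimal)
142 + 49 = 191
Convert 0o5 (octal) → 5 (decimal)
191 × 5 = 955
955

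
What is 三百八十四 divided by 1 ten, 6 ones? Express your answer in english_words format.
Convert 三百八十四 (Chinese numeral) → 3×100 + 8×10 + 4 = 384 (decimal)
Convert 1 ten, 6 ones (place-value notation) → 1×10 + 6 = 16 (decimal)
Compute 384 ÷ 16 = 24
Convert 24 (decimal) → twenty-four (English words)
twenty-four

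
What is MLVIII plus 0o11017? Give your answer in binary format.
Convert MLVIII (Roman numeral) → 1000 + 50 + 5 + 1 + 1 + 1 = 1058 (decimal)
Convert 0o11017 (octal) → 1×4096 + 1×512 + 1×8 + 7 = 4623 (decimal)
Compute 1058 + 4623 = 5681
Convert 5681 (decimal) → 5681 = 4096 + 1024 + 512 + 32 + 16 + 1 → 0b1011000110001 (binary)
0b1011000110001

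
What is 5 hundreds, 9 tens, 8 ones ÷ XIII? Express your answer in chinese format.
Convert 5 hundreds, 9 tens, 8 ones (place-value notation) → 5×100 + 9×10 + 8 = 598 (decimal)
Convert XIII (Roman numeral) → 10 + 1 + 1 + 1 = 13 (decimal)
Compute 598 ÷ 13 = 46
Convert 46 (decimal) → 46 = 4×10 + 6 → 四十六 (Chinese numeral)
四十六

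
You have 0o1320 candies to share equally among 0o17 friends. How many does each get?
Convert 0o1320 (octal) → 1×512 + 3×64 + 2×8 = 720 (decimal)
Convert 0o17 (octal) → 1×8 + 7 = 15 (decimal)
Compute 720 ÷ 15 = 48
48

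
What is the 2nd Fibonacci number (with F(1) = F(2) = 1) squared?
The 2nd Fibonacci number (with F(1) = F(2) = 1) = 1
Compute 1² = 1 × 1 = 1
1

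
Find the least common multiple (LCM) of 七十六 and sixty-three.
Convert 七十六 (Chinese numeral) → 7×10 + 6 = 76 (decimal)
Convert sixty-three (English words) → 63 (decimal)
Compute lcm(76, 63) = 4788
4788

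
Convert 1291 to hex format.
Convert 1291 (decimal) → 1291 = 5×256 + 11 → 0x50B (hexadecimal)
0x50B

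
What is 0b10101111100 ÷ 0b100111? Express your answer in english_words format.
Convert 0b10101111100 (binary) → 1024 + 256 + 64 + 32 + 16 + 8 + 4 = 1404 (decimal)
Convert 0b100111 (binary) → 32 + 4 + 2 + 1 = 39 (decimal)
Compute 1404 ÷ 39 = 36
Convert 36 (decimal) → thirty-six (English words)
thirty-six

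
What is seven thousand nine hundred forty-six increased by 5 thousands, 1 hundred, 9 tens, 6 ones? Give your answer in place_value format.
Convert seven thousand nine hundred forty-six (English words) → 7×1000 + 9×100 + 46 = 7946 (decimal)
Convert 5 thousands, 1 hundred, 9 tens, 6 ones (place-value notation) → 5×1000 + 1×100 + 9×10 + 6 = 5196 (decimal)
Compute 7946 + 5196 = 13142
Convert 13142 (decimal) → 13142 = 13×1000 + 1×100 + 4×10 + 2 → 13 thousands, 1 hundred, 4 tens, 2 ones (place-value notation)
13 thousands, 1 hundred, 4 tens, 2 ones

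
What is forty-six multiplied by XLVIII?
Convert forty-six (English words) → 46 (decimal)
Convert XLVIII (Roman numeral) → 40 + 5 + 1 + 1 + 1 = 48 (decimal)
Compute 46 × 48 = 2208
2208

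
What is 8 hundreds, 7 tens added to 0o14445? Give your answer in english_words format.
Convert 8 hundreds, 7 tens (place-value notation) → 8×100 + 7×10 = 870 (decimal)
Convert 0o14445 (octal) → 1×4096 + 4×512 + 4×64 + 4×8 + 5 = 6437 (decimal)
Compute 870 + 6437 = 7307
Convert 7307 (decimal) → 7307 = 7×1000 + 3×100 + 7 → seven thousand three hundred seven (English words)
seven thousand three hundred seven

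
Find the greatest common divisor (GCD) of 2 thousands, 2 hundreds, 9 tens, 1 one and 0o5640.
Convert 2 thousands, 2 hundreds, 9 tens, 1 one (place-value notation) → 2×1000 + 2×100 + 9×10 + 1 = 2291 (decimal)
Convert 0o5640 (octal) → 5×512 + 6×64 + 4×8 = 2976 (decimal)
Compute gcd(2291, 2976) = 1
1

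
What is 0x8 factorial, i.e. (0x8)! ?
Convert 0x8 (hexadecimal) → 8 (decimal)
Compute 8! = 40320
40320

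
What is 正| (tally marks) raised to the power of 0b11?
Convert 正| (tally marks) → 5 + 1 = 6 (decimal)
Convert 0b11 (binary) → 2 + 1 = 3 (decimal)
Compute 6 ^ 3 = 216
216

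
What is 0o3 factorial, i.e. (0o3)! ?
Convert 0o3 (octal) → 3 (decimal)
Compute 3! = 6
6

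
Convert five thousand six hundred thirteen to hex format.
Convert five thousand six hundred thirteen (English words) → 5×1000 + 6×100 + 13 = 5613 (decimal)
Convert 5613 (decimal) → 5613 = 1×4096 + 5×256 + 14×16 + 13 → 0x15ED (hexadecimal)
0x15ED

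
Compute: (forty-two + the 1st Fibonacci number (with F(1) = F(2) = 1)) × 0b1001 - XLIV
Convert forty-two (English words) → 42 (decimal)
Convert the 1st Fibonacci number (with F(1) = F(2) = 1) (Fibonacci index) → 1 (decimal)
Convert 0b1001 (binary) → 8 + 1 = 9 (decimal)
Convert XLIV (Roman numeral) → 40 + 4 = 44 (decimal)
Expression in decimal: (42 + 1) × 9 - 44
Parentheses first: 42 + 1 = 43
Multiply: 43 × 9 = 387
Subtract: 387 - 44 = 343
343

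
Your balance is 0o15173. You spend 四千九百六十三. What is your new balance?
Convert 0o15173 (octal) → 1×4096 + 5×512 + 1×64 + 7×8 + 3 = 6779 (decimal)
Convert 四千九百六十三 (Chinese numeral) → 4×1000 + 9×100 + 6×10 + 3 = 4963 (decimal)
Compute 6779 - 4963 = 1816
1816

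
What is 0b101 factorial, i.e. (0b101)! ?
Convert 0b101 (binary) → 4 + 1 = 5 (decimal)
Compute 5! = 120
120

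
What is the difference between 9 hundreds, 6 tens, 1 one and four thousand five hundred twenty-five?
Convert 9 hundreds, 6 tens, 1 one (place-value notation) → 9×100 + 6×10 + 1 = 961 (decimal)
Convert four thousand five hundred twenty-five (English words) → 4×1000 + 5×100 + 25 = 4525 (decimal)
Difference: |961 - 4525| = 3564
3564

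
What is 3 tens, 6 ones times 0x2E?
Convert 3 tens, 6 ones (place-value notation) → 3×10 + 6 = 36 (decimal)
Convert 0x2E (hexadecimal) → 2×16 + 14 = 46 (decimal)
Compute 36 × 46 = 1656
1656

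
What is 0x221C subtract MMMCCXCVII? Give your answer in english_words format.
Convert 0x221C (hexadecimal) → 2×4096 + 2×256 + 1×16 + 12 = 8732 (decimal)
Convert MMMCCXCVII (Roman numeral) → 1000 + 1000 + 1000 + 100 + 100 + 90 + 5 + 1 + 1 = 3297 (decimal)
Compute 8732 - 3297 = 5435
Convert 5435 (decimal) → 5435 = 5×1000 + 4×100 + 35 → five thousand four hundred thirty-five (English words)
five thousand four hundred thirty-five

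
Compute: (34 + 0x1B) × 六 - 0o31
Convert 0x1B (hexadecimal) → 1×16 + 11 = 27 (decimal)
Convert 六 (Chinese numeral) → 6 (decimal)
Convert 0o31 (octal) → 3×8 + 1 = 25 (decimal)
Expression in decimal: (34 + 27) × 6 - 25
Parentheses first: 34 + 27 = 61
Multiply: 61 × 6 = 366
Subtract: 366 - 25 = 341
341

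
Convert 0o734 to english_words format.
Convert 0o734 (octal) → 7×64 + 3×8 + 4 = 476 (decimal)
Convert 476 (decimal) → 476 = 4×100 + 76 → four hundred seventy-six (English words)
four hundred seventy-six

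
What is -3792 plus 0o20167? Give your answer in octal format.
Convert 0o20167 (octal) → 2×4096 + 1×64 + 6×8 + 7 = 8311 (decimal)
Compute -3792 + 8311 = 4519
Convert 4519 (decimal) → 4519 = 1×4096 + 6×64 + 4×8 + 7 → 0o10647 (octal)
0o10647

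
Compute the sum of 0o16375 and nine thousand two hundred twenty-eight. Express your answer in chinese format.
Convert 0o16375 (octal) → 1×4096 + 6×512 + 3×64 + 7×8 + 5 = 7421 (decimal)
Convert nine thousand two hundred twenty-eight (English words) → 9×1000 + 2×100 + 28 = 9228 (decimal)
Compute 7421 + 9228 = 16649
Convert 16649 (decimal) → 16649 = 1×10000 + 6×1000 + 6×100 + 4×10 + 9 → 一万六千六百四十九 (Chinese numeral)
一万六千六百四十九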